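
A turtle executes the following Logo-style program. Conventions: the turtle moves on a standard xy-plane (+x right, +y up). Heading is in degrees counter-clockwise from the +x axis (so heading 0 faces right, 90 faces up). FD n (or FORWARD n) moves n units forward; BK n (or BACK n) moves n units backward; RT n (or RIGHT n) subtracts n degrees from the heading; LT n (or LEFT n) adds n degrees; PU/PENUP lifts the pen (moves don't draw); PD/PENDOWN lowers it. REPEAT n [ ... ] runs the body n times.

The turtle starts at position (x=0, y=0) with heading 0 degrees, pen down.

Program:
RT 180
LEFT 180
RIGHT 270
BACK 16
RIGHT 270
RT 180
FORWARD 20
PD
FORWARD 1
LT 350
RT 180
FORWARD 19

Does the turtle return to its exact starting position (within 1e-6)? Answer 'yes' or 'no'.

Executing turtle program step by step:
Start: pos=(0,0), heading=0, pen down
RT 180: heading 0 -> 180
LT 180: heading 180 -> 0
RT 270: heading 0 -> 90
BK 16: (0,0) -> (0,-16) [heading=90, draw]
RT 270: heading 90 -> 180
RT 180: heading 180 -> 0
FD 20: (0,-16) -> (20,-16) [heading=0, draw]
PD: pen down
FD 1: (20,-16) -> (21,-16) [heading=0, draw]
LT 350: heading 0 -> 350
RT 180: heading 350 -> 170
FD 19: (21,-16) -> (2.289,-12.701) [heading=170, draw]
Final: pos=(2.289,-12.701), heading=170, 4 segment(s) drawn

Start position: (0, 0)
Final position: (2.289, -12.701)
Distance = 12.905; >= 1e-6 -> NOT closed

Answer: no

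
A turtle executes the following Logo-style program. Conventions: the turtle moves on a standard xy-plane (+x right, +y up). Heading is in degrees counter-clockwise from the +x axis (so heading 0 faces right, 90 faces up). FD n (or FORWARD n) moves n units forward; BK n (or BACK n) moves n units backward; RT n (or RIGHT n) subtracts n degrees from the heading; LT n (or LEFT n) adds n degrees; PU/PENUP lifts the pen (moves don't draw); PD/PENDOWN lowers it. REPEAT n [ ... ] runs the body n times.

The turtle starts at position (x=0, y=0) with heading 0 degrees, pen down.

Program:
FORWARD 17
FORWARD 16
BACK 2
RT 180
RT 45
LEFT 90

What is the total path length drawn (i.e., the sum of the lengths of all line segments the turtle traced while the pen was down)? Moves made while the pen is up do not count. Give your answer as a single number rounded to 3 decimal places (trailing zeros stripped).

Executing turtle program step by step:
Start: pos=(0,0), heading=0, pen down
FD 17: (0,0) -> (17,0) [heading=0, draw]
FD 16: (17,0) -> (33,0) [heading=0, draw]
BK 2: (33,0) -> (31,0) [heading=0, draw]
RT 180: heading 0 -> 180
RT 45: heading 180 -> 135
LT 90: heading 135 -> 225
Final: pos=(31,0), heading=225, 3 segment(s) drawn

Segment lengths:
  seg 1: (0,0) -> (17,0), length = 17
  seg 2: (17,0) -> (33,0), length = 16
  seg 3: (33,0) -> (31,0), length = 2
Total = 35

Answer: 35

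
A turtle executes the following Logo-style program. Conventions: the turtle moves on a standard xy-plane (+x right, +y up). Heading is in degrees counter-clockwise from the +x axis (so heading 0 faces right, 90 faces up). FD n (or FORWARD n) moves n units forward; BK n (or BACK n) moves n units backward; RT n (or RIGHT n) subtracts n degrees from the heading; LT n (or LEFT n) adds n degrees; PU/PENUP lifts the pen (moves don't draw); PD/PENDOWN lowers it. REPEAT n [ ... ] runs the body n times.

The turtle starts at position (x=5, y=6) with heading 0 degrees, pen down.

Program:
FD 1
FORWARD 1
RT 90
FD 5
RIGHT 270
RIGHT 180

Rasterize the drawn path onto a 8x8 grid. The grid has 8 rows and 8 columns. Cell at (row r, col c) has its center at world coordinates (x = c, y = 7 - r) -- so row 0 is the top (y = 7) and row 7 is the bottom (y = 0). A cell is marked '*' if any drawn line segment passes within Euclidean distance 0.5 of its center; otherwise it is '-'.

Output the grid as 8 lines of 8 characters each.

Answer: --------
-----***
-------*
-------*
-------*
-------*
-------*
--------

Derivation:
Segment 0: (5,6) -> (6,6)
Segment 1: (6,6) -> (7,6)
Segment 2: (7,6) -> (7,1)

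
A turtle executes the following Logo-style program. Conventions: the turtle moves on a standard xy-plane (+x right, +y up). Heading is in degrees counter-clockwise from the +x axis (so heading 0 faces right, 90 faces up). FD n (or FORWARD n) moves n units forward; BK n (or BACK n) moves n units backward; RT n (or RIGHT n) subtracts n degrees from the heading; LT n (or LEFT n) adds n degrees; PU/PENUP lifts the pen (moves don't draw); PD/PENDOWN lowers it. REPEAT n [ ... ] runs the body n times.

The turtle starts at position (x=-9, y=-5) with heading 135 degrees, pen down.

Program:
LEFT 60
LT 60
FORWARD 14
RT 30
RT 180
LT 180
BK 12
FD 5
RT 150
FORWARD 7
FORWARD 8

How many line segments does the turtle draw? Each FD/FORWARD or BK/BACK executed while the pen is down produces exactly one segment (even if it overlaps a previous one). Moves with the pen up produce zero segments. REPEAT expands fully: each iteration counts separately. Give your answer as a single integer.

Answer: 5

Derivation:
Executing turtle program step by step:
Start: pos=(-9,-5), heading=135, pen down
LT 60: heading 135 -> 195
LT 60: heading 195 -> 255
FD 14: (-9,-5) -> (-12.623,-18.523) [heading=255, draw]
RT 30: heading 255 -> 225
RT 180: heading 225 -> 45
LT 180: heading 45 -> 225
BK 12: (-12.623,-18.523) -> (-4.138,-10.038) [heading=225, draw]
FD 5: (-4.138,-10.038) -> (-7.674,-13.573) [heading=225, draw]
RT 150: heading 225 -> 75
FD 7: (-7.674,-13.573) -> (-5.862,-6.812) [heading=75, draw]
FD 8: (-5.862,-6.812) -> (-3.791,0.916) [heading=75, draw]
Final: pos=(-3.791,0.916), heading=75, 5 segment(s) drawn
Segments drawn: 5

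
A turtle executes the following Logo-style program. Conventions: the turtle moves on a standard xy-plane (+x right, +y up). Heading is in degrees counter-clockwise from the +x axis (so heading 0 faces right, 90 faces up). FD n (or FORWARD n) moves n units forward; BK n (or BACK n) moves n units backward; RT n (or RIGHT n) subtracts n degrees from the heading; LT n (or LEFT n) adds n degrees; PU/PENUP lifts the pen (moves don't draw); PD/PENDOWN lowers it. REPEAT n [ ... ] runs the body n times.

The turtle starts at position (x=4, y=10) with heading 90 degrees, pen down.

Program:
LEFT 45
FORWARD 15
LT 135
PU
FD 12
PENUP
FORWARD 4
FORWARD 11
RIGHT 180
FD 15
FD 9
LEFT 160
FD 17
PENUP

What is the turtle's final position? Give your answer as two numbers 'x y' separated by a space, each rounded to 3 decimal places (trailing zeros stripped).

Executing turtle program step by step:
Start: pos=(4,10), heading=90, pen down
LT 45: heading 90 -> 135
FD 15: (4,10) -> (-6.607,20.607) [heading=135, draw]
LT 135: heading 135 -> 270
PU: pen up
FD 12: (-6.607,20.607) -> (-6.607,8.607) [heading=270, move]
PU: pen up
FD 4: (-6.607,8.607) -> (-6.607,4.607) [heading=270, move]
FD 11: (-6.607,4.607) -> (-6.607,-6.393) [heading=270, move]
RT 180: heading 270 -> 90
FD 15: (-6.607,-6.393) -> (-6.607,8.607) [heading=90, move]
FD 9: (-6.607,8.607) -> (-6.607,17.607) [heading=90, move]
LT 160: heading 90 -> 250
FD 17: (-6.607,17.607) -> (-12.421,1.632) [heading=250, move]
PU: pen up
Final: pos=(-12.421,1.632), heading=250, 1 segment(s) drawn

Answer: -12.421 1.632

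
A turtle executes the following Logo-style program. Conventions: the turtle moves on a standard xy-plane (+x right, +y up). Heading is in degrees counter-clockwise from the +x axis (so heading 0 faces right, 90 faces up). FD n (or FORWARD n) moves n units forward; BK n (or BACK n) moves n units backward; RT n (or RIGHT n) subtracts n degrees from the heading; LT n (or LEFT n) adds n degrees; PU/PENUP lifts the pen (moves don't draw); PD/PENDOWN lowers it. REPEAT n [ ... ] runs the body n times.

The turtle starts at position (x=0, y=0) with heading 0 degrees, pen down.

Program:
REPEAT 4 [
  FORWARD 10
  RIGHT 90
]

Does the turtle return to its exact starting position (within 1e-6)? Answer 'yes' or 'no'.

Executing turtle program step by step:
Start: pos=(0,0), heading=0, pen down
REPEAT 4 [
  -- iteration 1/4 --
  FD 10: (0,0) -> (10,0) [heading=0, draw]
  RT 90: heading 0 -> 270
  -- iteration 2/4 --
  FD 10: (10,0) -> (10,-10) [heading=270, draw]
  RT 90: heading 270 -> 180
  -- iteration 3/4 --
  FD 10: (10,-10) -> (0,-10) [heading=180, draw]
  RT 90: heading 180 -> 90
  -- iteration 4/4 --
  FD 10: (0,-10) -> (0,0) [heading=90, draw]
  RT 90: heading 90 -> 0
]
Final: pos=(0,0), heading=0, 4 segment(s) drawn

Start position: (0, 0)
Final position: (0, 0)
Distance = 0; < 1e-6 -> CLOSED

Answer: yes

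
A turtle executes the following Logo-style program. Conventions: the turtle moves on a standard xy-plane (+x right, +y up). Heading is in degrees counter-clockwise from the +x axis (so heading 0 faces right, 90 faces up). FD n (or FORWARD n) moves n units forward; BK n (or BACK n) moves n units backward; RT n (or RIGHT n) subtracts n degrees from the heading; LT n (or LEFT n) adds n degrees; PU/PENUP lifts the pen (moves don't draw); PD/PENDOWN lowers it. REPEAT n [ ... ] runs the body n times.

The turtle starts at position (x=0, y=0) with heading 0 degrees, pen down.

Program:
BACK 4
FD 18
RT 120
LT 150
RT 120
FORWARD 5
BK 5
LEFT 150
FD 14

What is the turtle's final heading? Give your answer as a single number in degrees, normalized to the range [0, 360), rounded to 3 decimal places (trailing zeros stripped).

Answer: 60

Derivation:
Executing turtle program step by step:
Start: pos=(0,0), heading=0, pen down
BK 4: (0,0) -> (-4,0) [heading=0, draw]
FD 18: (-4,0) -> (14,0) [heading=0, draw]
RT 120: heading 0 -> 240
LT 150: heading 240 -> 30
RT 120: heading 30 -> 270
FD 5: (14,0) -> (14,-5) [heading=270, draw]
BK 5: (14,-5) -> (14,0) [heading=270, draw]
LT 150: heading 270 -> 60
FD 14: (14,0) -> (21,12.124) [heading=60, draw]
Final: pos=(21,12.124), heading=60, 5 segment(s) drawn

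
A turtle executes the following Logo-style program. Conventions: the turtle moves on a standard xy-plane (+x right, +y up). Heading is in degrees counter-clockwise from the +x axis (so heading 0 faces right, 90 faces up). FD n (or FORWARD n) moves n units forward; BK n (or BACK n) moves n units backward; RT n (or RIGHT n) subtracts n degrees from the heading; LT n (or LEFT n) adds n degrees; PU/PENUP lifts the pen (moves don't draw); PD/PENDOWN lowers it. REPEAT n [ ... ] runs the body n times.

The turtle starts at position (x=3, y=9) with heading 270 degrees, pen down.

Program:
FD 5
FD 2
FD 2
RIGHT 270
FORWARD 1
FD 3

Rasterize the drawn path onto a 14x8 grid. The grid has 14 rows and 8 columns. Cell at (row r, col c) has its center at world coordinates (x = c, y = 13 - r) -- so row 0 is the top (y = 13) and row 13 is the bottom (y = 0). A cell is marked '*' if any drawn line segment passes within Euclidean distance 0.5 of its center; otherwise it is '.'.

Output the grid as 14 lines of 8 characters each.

Answer: ........
........
........
........
...*....
...*....
...*....
...*....
...*....
...*....
...*....
...*....
...*....
...*****

Derivation:
Segment 0: (3,9) -> (3,4)
Segment 1: (3,4) -> (3,2)
Segment 2: (3,2) -> (3,0)
Segment 3: (3,0) -> (4,0)
Segment 4: (4,0) -> (7,0)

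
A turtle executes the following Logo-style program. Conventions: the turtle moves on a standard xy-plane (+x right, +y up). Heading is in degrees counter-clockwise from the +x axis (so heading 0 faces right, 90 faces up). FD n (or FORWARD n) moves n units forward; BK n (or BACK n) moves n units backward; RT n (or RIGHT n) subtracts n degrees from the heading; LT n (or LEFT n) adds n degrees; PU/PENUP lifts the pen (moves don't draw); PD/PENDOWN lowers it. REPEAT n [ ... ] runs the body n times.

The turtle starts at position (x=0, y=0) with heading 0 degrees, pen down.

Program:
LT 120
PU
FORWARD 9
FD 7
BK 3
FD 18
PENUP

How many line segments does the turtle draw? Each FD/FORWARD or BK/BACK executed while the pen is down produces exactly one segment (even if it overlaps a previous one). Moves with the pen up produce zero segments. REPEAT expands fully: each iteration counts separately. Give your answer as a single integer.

Answer: 0

Derivation:
Executing turtle program step by step:
Start: pos=(0,0), heading=0, pen down
LT 120: heading 0 -> 120
PU: pen up
FD 9: (0,0) -> (-4.5,7.794) [heading=120, move]
FD 7: (-4.5,7.794) -> (-8,13.856) [heading=120, move]
BK 3: (-8,13.856) -> (-6.5,11.258) [heading=120, move]
FD 18: (-6.5,11.258) -> (-15.5,26.847) [heading=120, move]
PU: pen up
Final: pos=(-15.5,26.847), heading=120, 0 segment(s) drawn
Segments drawn: 0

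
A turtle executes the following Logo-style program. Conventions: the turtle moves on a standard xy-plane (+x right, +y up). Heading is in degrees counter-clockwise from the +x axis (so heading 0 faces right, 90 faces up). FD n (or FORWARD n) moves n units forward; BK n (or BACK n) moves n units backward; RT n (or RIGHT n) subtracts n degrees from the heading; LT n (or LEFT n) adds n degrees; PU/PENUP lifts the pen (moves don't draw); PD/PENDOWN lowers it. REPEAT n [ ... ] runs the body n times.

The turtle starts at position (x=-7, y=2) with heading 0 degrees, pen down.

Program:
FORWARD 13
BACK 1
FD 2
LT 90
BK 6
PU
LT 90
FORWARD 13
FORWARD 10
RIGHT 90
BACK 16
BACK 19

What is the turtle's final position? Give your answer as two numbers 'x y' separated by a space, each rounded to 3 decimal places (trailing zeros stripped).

Executing turtle program step by step:
Start: pos=(-7,2), heading=0, pen down
FD 13: (-7,2) -> (6,2) [heading=0, draw]
BK 1: (6,2) -> (5,2) [heading=0, draw]
FD 2: (5,2) -> (7,2) [heading=0, draw]
LT 90: heading 0 -> 90
BK 6: (7,2) -> (7,-4) [heading=90, draw]
PU: pen up
LT 90: heading 90 -> 180
FD 13: (7,-4) -> (-6,-4) [heading=180, move]
FD 10: (-6,-4) -> (-16,-4) [heading=180, move]
RT 90: heading 180 -> 90
BK 16: (-16,-4) -> (-16,-20) [heading=90, move]
BK 19: (-16,-20) -> (-16,-39) [heading=90, move]
Final: pos=(-16,-39), heading=90, 4 segment(s) drawn

Answer: -16 -39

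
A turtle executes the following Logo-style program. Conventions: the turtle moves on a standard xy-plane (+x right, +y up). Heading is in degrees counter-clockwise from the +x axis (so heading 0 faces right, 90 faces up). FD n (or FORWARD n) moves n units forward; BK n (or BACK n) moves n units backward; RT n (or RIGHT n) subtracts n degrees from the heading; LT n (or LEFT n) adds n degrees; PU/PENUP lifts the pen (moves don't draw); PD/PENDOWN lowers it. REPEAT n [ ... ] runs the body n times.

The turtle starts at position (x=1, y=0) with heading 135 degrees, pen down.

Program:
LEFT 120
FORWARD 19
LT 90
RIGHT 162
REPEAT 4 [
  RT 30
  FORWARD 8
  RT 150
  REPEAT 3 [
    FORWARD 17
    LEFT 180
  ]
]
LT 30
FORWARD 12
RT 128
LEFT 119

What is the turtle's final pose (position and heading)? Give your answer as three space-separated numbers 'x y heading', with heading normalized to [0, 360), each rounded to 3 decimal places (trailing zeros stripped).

Answer: 25.413 -6.802 204

Derivation:
Executing turtle program step by step:
Start: pos=(1,0), heading=135, pen down
LT 120: heading 135 -> 255
FD 19: (1,0) -> (-3.918,-18.353) [heading=255, draw]
LT 90: heading 255 -> 345
RT 162: heading 345 -> 183
REPEAT 4 [
  -- iteration 1/4 --
  RT 30: heading 183 -> 153
  FD 8: (-3.918,-18.353) -> (-11.046,-14.721) [heading=153, draw]
  RT 150: heading 153 -> 3
  REPEAT 3 [
    -- iteration 1/3 --
    FD 17: (-11.046,-14.721) -> (5.931,-13.831) [heading=3, draw]
    LT 180: heading 3 -> 183
    -- iteration 2/3 --
    FD 17: (5.931,-13.831) -> (-11.046,-14.721) [heading=183, draw]
    LT 180: heading 183 -> 3
    -- iteration 3/3 --
    FD 17: (-11.046,-14.721) -> (5.931,-13.831) [heading=3, draw]
    LT 180: heading 3 -> 183
  ]
  -- iteration 2/4 --
  RT 30: heading 183 -> 153
  FD 8: (5.931,-13.831) -> (-1.197,-10.199) [heading=153, draw]
  RT 150: heading 153 -> 3
  REPEAT 3 [
    -- iteration 1/3 --
    FD 17: (-1.197,-10.199) -> (15.78,-9.309) [heading=3, draw]
    LT 180: heading 3 -> 183
    -- iteration 2/3 --
    FD 17: (15.78,-9.309) -> (-1.197,-10.199) [heading=183, draw]
    LT 180: heading 183 -> 3
    -- iteration 3/3 --
    FD 17: (-1.197,-10.199) -> (15.78,-9.309) [heading=3, draw]
    LT 180: heading 3 -> 183
  ]
  -- iteration 3/4 --
  RT 30: heading 183 -> 153
  FD 8: (15.78,-9.309) -> (8.652,-5.677) [heading=153, draw]
  RT 150: heading 153 -> 3
  REPEAT 3 [
    -- iteration 1/3 --
    FD 17: (8.652,-5.677) -> (25.628,-4.788) [heading=3, draw]
    LT 180: heading 3 -> 183
    -- iteration 2/3 --
    FD 17: (25.628,-4.788) -> (8.652,-5.677) [heading=183, draw]
    LT 180: heading 183 -> 3
    -- iteration 3/3 --
    FD 17: (8.652,-5.677) -> (25.628,-4.788) [heading=3, draw]
    LT 180: heading 3 -> 183
  ]
  -- iteration 4/4 --
  RT 30: heading 183 -> 153
  FD 8: (25.628,-4.788) -> (18.5,-1.156) [heading=153, draw]
  RT 150: heading 153 -> 3
  REPEAT 3 [
    -- iteration 1/3 --
    FD 17: (18.5,-1.156) -> (35.477,-0.266) [heading=3, draw]
    LT 180: heading 3 -> 183
    -- iteration 2/3 --
    FD 17: (35.477,-0.266) -> (18.5,-1.156) [heading=183, draw]
    LT 180: heading 183 -> 3
    -- iteration 3/3 --
    FD 17: (18.5,-1.156) -> (35.477,-0.266) [heading=3, draw]
    LT 180: heading 3 -> 183
  ]
]
LT 30: heading 183 -> 213
FD 12: (35.477,-0.266) -> (25.413,-6.802) [heading=213, draw]
RT 128: heading 213 -> 85
LT 119: heading 85 -> 204
Final: pos=(25.413,-6.802), heading=204, 18 segment(s) drawn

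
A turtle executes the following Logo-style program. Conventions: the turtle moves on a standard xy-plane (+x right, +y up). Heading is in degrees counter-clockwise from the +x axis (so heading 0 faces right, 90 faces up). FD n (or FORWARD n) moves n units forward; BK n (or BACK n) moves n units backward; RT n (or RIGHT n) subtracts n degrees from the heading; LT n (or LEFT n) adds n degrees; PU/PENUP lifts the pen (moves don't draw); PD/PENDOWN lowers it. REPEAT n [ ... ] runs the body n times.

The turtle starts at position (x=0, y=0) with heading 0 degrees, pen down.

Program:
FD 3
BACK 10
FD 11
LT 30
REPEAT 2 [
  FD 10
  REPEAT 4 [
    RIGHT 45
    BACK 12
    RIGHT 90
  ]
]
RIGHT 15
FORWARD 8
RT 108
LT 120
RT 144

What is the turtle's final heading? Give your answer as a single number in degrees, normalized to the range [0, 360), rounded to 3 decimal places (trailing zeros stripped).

Answer: 243

Derivation:
Executing turtle program step by step:
Start: pos=(0,0), heading=0, pen down
FD 3: (0,0) -> (3,0) [heading=0, draw]
BK 10: (3,0) -> (-7,0) [heading=0, draw]
FD 11: (-7,0) -> (4,0) [heading=0, draw]
LT 30: heading 0 -> 30
REPEAT 2 [
  -- iteration 1/2 --
  FD 10: (4,0) -> (12.66,5) [heading=30, draw]
  REPEAT 4 [
    -- iteration 1/4 --
    RT 45: heading 30 -> 345
    BK 12: (12.66,5) -> (1.069,8.106) [heading=345, draw]
    RT 90: heading 345 -> 255
    -- iteration 2/4 --
    RT 45: heading 255 -> 210
    BK 12: (1.069,8.106) -> (11.461,14.106) [heading=210, draw]
    RT 90: heading 210 -> 120
    -- iteration 3/4 --
    RT 45: heading 120 -> 75
    BK 12: (11.461,14.106) -> (8.356,2.515) [heading=75, draw]
    RT 90: heading 75 -> 345
    -- iteration 4/4 --
    RT 45: heading 345 -> 300
    BK 12: (8.356,2.515) -> (2.356,12.907) [heading=300, draw]
    RT 90: heading 300 -> 210
  ]
  -- iteration 2/2 --
  FD 10: (2.356,12.907) -> (-6.305,7.907) [heading=210, draw]
  REPEAT 4 [
    -- iteration 1/4 --
    RT 45: heading 210 -> 165
    BK 12: (-6.305,7.907) -> (5.286,4.801) [heading=165, draw]
    RT 90: heading 165 -> 75
    -- iteration 2/4 --
    RT 45: heading 75 -> 30
    BK 12: (5.286,4.801) -> (-5.106,-1.199) [heading=30, draw]
    RT 90: heading 30 -> 300
    -- iteration 3/4 --
    RT 45: heading 300 -> 255
    BK 12: (-5.106,-1.199) -> (-2,10.392) [heading=255, draw]
    RT 90: heading 255 -> 165
    -- iteration 4/4 --
    RT 45: heading 165 -> 120
    BK 12: (-2,10.392) -> (4,0) [heading=120, draw]
    RT 90: heading 120 -> 30
  ]
]
RT 15: heading 30 -> 15
FD 8: (4,0) -> (11.727,2.071) [heading=15, draw]
RT 108: heading 15 -> 267
LT 120: heading 267 -> 27
RT 144: heading 27 -> 243
Final: pos=(11.727,2.071), heading=243, 14 segment(s) drawn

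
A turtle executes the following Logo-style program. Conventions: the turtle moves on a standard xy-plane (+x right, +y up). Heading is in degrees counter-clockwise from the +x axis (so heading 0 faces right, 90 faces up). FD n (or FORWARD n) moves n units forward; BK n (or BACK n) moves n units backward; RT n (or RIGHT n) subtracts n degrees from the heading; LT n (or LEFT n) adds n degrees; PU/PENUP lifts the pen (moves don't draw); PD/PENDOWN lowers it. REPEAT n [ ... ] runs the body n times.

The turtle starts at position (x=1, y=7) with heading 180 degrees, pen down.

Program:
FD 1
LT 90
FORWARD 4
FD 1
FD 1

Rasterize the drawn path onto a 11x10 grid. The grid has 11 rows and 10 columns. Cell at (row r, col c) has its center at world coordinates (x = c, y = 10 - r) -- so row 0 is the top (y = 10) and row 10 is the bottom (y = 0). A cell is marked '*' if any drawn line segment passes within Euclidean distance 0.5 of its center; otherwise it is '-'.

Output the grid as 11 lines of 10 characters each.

Segment 0: (1,7) -> (0,7)
Segment 1: (0,7) -> (-0,3)
Segment 2: (-0,3) -> (-0,2)
Segment 3: (-0,2) -> (-0,1)

Answer: ----------
----------
----------
**--------
*---------
*---------
*---------
*---------
*---------
*---------
----------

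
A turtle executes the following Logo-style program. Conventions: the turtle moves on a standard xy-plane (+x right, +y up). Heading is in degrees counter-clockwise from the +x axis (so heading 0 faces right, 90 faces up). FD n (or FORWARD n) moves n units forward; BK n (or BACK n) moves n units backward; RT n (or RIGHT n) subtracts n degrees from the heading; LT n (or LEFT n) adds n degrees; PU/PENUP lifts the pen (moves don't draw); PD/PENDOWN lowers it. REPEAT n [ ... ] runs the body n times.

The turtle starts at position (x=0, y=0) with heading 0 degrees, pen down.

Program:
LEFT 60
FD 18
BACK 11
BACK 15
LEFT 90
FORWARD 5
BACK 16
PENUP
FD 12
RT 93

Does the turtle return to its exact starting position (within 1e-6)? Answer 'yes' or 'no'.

Executing turtle program step by step:
Start: pos=(0,0), heading=0, pen down
LT 60: heading 0 -> 60
FD 18: (0,0) -> (9,15.588) [heading=60, draw]
BK 11: (9,15.588) -> (3.5,6.062) [heading=60, draw]
BK 15: (3.5,6.062) -> (-4,-6.928) [heading=60, draw]
LT 90: heading 60 -> 150
FD 5: (-4,-6.928) -> (-8.33,-4.428) [heading=150, draw]
BK 16: (-8.33,-4.428) -> (5.526,-12.428) [heading=150, draw]
PU: pen up
FD 12: (5.526,-12.428) -> (-4.866,-6.428) [heading=150, move]
RT 93: heading 150 -> 57
Final: pos=(-4.866,-6.428), heading=57, 5 segment(s) drawn

Start position: (0, 0)
Final position: (-4.866, -6.428)
Distance = 8.062; >= 1e-6 -> NOT closed

Answer: no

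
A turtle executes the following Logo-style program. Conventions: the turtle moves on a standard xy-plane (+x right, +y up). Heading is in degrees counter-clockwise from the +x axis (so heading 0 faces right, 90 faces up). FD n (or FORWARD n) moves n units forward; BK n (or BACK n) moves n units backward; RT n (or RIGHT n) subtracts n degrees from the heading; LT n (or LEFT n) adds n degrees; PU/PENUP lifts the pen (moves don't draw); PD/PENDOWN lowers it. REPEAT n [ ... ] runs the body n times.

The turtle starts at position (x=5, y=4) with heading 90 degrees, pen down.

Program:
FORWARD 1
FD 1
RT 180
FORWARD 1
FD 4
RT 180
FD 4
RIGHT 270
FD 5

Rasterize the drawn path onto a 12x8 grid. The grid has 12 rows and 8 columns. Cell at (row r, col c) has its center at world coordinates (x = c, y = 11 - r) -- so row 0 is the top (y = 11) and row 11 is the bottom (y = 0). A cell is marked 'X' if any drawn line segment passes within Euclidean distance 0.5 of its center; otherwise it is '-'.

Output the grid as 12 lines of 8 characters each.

Answer: --------
--------
--------
--------
--------
-----X--
XXXXXX--
-----X--
-----X--
-----X--
-----X--
--------

Derivation:
Segment 0: (5,4) -> (5,5)
Segment 1: (5,5) -> (5,6)
Segment 2: (5,6) -> (5,5)
Segment 3: (5,5) -> (5,1)
Segment 4: (5,1) -> (5,5)
Segment 5: (5,5) -> (-0,5)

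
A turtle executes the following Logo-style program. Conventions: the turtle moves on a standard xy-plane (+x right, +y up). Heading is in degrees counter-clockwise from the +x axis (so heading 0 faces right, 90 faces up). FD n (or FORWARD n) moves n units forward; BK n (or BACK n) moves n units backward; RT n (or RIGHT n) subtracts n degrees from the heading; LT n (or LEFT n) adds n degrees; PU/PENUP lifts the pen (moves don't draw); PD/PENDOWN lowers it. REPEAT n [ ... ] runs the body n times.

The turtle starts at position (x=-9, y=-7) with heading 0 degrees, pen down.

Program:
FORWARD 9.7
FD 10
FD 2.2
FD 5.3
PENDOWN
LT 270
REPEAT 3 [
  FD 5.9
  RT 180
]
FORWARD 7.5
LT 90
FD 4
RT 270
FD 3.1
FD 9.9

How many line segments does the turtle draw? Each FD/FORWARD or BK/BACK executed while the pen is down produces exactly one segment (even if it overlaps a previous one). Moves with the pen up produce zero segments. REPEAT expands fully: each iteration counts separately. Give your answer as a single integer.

Executing turtle program step by step:
Start: pos=(-9,-7), heading=0, pen down
FD 9.7: (-9,-7) -> (0.7,-7) [heading=0, draw]
FD 10: (0.7,-7) -> (10.7,-7) [heading=0, draw]
FD 2.2: (10.7,-7) -> (12.9,-7) [heading=0, draw]
FD 5.3: (12.9,-7) -> (18.2,-7) [heading=0, draw]
PD: pen down
LT 270: heading 0 -> 270
REPEAT 3 [
  -- iteration 1/3 --
  FD 5.9: (18.2,-7) -> (18.2,-12.9) [heading=270, draw]
  RT 180: heading 270 -> 90
  -- iteration 2/3 --
  FD 5.9: (18.2,-12.9) -> (18.2,-7) [heading=90, draw]
  RT 180: heading 90 -> 270
  -- iteration 3/3 --
  FD 5.9: (18.2,-7) -> (18.2,-12.9) [heading=270, draw]
  RT 180: heading 270 -> 90
]
FD 7.5: (18.2,-12.9) -> (18.2,-5.4) [heading=90, draw]
LT 90: heading 90 -> 180
FD 4: (18.2,-5.4) -> (14.2,-5.4) [heading=180, draw]
RT 270: heading 180 -> 270
FD 3.1: (14.2,-5.4) -> (14.2,-8.5) [heading=270, draw]
FD 9.9: (14.2,-8.5) -> (14.2,-18.4) [heading=270, draw]
Final: pos=(14.2,-18.4), heading=270, 11 segment(s) drawn
Segments drawn: 11

Answer: 11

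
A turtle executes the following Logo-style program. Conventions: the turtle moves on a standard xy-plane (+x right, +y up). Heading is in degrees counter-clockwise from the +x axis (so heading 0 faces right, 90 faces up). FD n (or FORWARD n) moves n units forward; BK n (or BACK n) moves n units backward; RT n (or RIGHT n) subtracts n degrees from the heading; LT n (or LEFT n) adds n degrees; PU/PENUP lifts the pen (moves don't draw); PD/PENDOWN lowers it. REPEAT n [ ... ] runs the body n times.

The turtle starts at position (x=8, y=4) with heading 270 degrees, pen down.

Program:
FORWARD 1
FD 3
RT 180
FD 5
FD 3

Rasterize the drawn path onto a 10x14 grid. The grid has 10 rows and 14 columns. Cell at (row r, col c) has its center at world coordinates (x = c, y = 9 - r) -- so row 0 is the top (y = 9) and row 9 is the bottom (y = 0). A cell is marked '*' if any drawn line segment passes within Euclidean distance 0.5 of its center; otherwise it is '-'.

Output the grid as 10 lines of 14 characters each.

Answer: --------------
--------*-----
--------*-----
--------*-----
--------*-----
--------*-----
--------*-----
--------*-----
--------*-----
--------*-----

Derivation:
Segment 0: (8,4) -> (8,3)
Segment 1: (8,3) -> (8,0)
Segment 2: (8,0) -> (8,5)
Segment 3: (8,5) -> (8,8)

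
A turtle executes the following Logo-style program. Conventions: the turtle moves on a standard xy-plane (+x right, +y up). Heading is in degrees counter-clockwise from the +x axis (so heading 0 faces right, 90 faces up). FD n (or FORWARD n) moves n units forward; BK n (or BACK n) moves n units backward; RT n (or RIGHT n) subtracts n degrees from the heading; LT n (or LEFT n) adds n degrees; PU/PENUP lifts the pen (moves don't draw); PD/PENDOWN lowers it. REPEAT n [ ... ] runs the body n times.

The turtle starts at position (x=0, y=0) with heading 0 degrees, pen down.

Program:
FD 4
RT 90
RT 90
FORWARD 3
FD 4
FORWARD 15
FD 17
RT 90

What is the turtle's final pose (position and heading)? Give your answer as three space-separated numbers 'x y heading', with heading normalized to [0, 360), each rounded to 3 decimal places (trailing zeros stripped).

Answer: -35 0 90

Derivation:
Executing turtle program step by step:
Start: pos=(0,0), heading=0, pen down
FD 4: (0,0) -> (4,0) [heading=0, draw]
RT 90: heading 0 -> 270
RT 90: heading 270 -> 180
FD 3: (4,0) -> (1,0) [heading=180, draw]
FD 4: (1,0) -> (-3,0) [heading=180, draw]
FD 15: (-3,0) -> (-18,0) [heading=180, draw]
FD 17: (-18,0) -> (-35,0) [heading=180, draw]
RT 90: heading 180 -> 90
Final: pos=(-35,0), heading=90, 5 segment(s) drawn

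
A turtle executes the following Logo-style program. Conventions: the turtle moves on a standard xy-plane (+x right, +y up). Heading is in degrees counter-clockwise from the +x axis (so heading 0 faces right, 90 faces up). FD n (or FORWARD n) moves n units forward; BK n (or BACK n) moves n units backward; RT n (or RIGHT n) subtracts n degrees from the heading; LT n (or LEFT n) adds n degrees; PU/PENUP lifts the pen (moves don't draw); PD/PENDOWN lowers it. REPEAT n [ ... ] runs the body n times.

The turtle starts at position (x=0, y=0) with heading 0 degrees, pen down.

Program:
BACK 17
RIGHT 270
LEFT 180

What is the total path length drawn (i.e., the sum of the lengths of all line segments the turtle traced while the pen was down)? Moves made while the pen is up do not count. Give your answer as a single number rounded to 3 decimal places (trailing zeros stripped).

Answer: 17

Derivation:
Executing turtle program step by step:
Start: pos=(0,0), heading=0, pen down
BK 17: (0,0) -> (-17,0) [heading=0, draw]
RT 270: heading 0 -> 90
LT 180: heading 90 -> 270
Final: pos=(-17,0), heading=270, 1 segment(s) drawn

Segment lengths:
  seg 1: (0,0) -> (-17,0), length = 17
Total = 17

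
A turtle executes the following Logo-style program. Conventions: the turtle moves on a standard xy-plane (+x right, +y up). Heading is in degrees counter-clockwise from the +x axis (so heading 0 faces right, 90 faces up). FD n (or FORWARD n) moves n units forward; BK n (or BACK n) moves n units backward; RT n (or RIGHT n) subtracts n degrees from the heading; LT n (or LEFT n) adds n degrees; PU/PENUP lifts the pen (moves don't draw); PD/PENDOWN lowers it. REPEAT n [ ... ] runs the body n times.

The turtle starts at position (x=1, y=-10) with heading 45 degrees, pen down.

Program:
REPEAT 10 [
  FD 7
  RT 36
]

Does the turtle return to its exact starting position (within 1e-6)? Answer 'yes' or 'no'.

Executing turtle program step by step:
Start: pos=(1,-10), heading=45, pen down
REPEAT 10 [
  -- iteration 1/10 --
  FD 7: (1,-10) -> (5.95,-5.05) [heading=45, draw]
  RT 36: heading 45 -> 9
  -- iteration 2/10 --
  FD 7: (5.95,-5.05) -> (12.864,-3.955) [heading=9, draw]
  RT 36: heading 9 -> 333
  -- iteration 3/10 --
  FD 7: (12.864,-3.955) -> (19.101,-7.133) [heading=333, draw]
  RT 36: heading 333 -> 297
  -- iteration 4/10 --
  FD 7: (19.101,-7.133) -> (22.279,-13.37) [heading=297, draw]
  RT 36: heading 297 -> 261
  -- iteration 5/10 --
  FD 7: (22.279,-13.37) -> (21.184,-20.284) [heading=261, draw]
  RT 36: heading 261 -> 225
  -- iteration 6/10 --
  FD 7: (21.184,-20.284) -> (16.234,-25.234) [heading=225, draw]
  RT 36: heading 225 -> 189
  -- iteration 7/10 --
  FD 7: (16.234,-25.234) -> (9.32,-26.329) [heading=189, draw]
  RT 36: heading 189 -> 153
  -- iteration 8/10 --
  FD 7: (9.32,-26.329) -> (3.083,-23.151) [heading=153, draw]
  RT 36: heading 153 -> 117
  -- iteration 9/10 --
  FD 7: (3.083,-23.151) -> (-0.095,-16.914) [heading=117, draw]
  RT 36: heading 117 -> 81
  -- iteration 10/10 --
  FD 7: (-0.095,-16.914) -> (1,-10) [heading=81, draw]
  RT 36: heading 81 -> 45
]
Final: pos=(1,-10), heading=45, 10 segment(s) drawn

Start position: (1, -10)
Final position: (1, -10)
Distance = 0; < 1e-6 -> CLOSED

Answer: yes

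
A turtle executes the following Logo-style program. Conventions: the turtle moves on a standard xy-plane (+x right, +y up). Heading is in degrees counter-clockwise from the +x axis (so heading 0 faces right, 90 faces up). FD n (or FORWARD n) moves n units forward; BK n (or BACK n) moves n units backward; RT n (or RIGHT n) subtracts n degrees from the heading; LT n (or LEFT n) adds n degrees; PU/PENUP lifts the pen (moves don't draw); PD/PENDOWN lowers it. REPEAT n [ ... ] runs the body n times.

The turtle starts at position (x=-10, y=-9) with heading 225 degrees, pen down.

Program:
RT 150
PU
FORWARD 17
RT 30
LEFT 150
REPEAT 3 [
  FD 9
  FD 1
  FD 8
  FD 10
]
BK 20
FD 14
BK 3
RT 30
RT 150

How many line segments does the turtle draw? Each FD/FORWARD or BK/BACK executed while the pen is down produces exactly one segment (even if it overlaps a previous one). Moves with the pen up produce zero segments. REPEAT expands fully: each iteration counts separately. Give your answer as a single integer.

Answer: 0

Derivation:
Executing turtle program step by step:
Start: pos=(-10,-9), heading=225, pen down
RT 150: heading 225 -> 75
PU: pen up
FD 17: (-10,-9) -> (-5.6,7.421) [heading=75, move]
RT 30: heading 75 -> 45
LT 150: heading 45 -> 195
REPEAT 3 [
  -- iteration 1/3 --
  FD 9: (-5.6,7.421) -> (-14.293,5.091) [heading=195, move]
  FD 1: (-14.293,5.091) -> (-15.259,4.833) [heading=195, move]
  FD 8: (-15.259,4.833) -> (-22.987,2.762) [heading=195, move]
  FD 10: (-22.987,2.762) -> (-32.646,0.174) [heading=195, move]
  -- iteration 2/3 --
  FD 9: (-32.646,0.174) -> (-41.339,-2.156) [heading=195, move]
  FD 1: (-41.339,-2.156) -> (-42.305,-2.414) [heading=195, move]
  FD 8: (-42.305,-2.414) -> (-50.033,-4.485) [heading=195, move]
  FD 10: (-50.033,-4.485) -> (-59.692,-7.073) [heading=195, move]
  -- iteration 3/3 --
  FD 9: (-59.692,-7.073) -> (-68.385,-9.402) [heading=195, move]
  FD 1: (-68.385,-9.402) -> (-69.351,-9.661) [heading=195, move]
  FD 8: (-69.351,-9.661) -> (-77.079,-11.732) [heading=195, move]
  FD 10: (-77.079,-11.732) -> (-86.738,-14.32) [heading=195, move]
]
BK 20: (-86.738,-14.32) -> (-67.419,-9.144) [heading=195, move]
FD 14: (-67.419,-9.144) -> (-80.942,-12.767) [heading=195, move]
BK 3: (-80.942,-12.767) -> (-78.045,-11.991) [heading=195, move]
RT 30: heading 195 -> 165
RT 150: heading 165 -> 15
Final: pos=(-78.045,-11.991), heading=15, 0 segment(s) drawn
Segments drawn: 0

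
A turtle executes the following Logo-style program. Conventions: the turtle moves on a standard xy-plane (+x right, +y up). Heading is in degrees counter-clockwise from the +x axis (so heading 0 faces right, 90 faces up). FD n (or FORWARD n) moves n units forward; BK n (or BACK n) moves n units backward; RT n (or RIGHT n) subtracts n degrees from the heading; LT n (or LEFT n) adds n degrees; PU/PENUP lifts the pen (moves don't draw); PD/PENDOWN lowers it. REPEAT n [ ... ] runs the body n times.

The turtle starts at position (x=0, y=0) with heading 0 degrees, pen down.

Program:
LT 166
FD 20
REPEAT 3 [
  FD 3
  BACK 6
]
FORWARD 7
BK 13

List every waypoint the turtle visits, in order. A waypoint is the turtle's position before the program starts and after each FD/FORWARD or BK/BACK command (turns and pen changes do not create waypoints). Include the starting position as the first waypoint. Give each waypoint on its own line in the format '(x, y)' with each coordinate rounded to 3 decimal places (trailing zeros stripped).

Answer: (0, 0)
(-19.406, 4.838)
(-22.317, 5.564)
(-16.495, 4.113)
(-19.406, 4.838)
(-13.584, 3.387)
(-16.495, 4.113)
(-10.673, 2.661)
(-17.465, 4.355)
(-4.851, 1.21)

Derivation:
Executing turtle program step by step:
Start: pos=(0,0), heading=0, pen down
LT 166: heading 0 -> 166
FD 20: (0,0) -> (-19.406,4.838) [heading=166, draw]
REPEAT 3 [
  -- iteration 1/3 --
  FD 3: (-19.406,4.838) -> (-22.317,5.564) [heading=166, draw]
  BK 6: (-22.317,5.564) -> (-16.495,4.113) [heading=166, draw]
  -- iteration 2/3 --
  FD 3: (-16.495,4.113) -> (-19.406,4.838) [heading=166, draw]
  BK 6: (-19.406,4.838) -> (-13.584,3.387) [heading=166, draw]
  -- iteration 3/3 --
  FD 3: (-13.584,3.387) -> (-16.495,4.113) [heading=166, draw]
  BK 6: (-16.495,4.113) -> (-10.673,2.661) [heading=166, draw]
]
FD 7: (-10.673,2.661) -> (-17.465,4.355) [heading=166, draw]
BK 13: (-17.465,4.355) -> (-4.851,1.21) [heading=166, draw]
Final: pos=(-4.851,1.21), heading=166, 9 segment(s) drawn
Waypoints (10 total):
(0, 0)
(-19.406, 4.838)
(-22.317, 5.564)
(-16.495, 4.113)
(-19.406, 4.838)
(-13.584, 3.387)
(-16.495, 4.113)
(-10.673, 2.661)
(-17.465, 4.355)
(-4.851, 1.21)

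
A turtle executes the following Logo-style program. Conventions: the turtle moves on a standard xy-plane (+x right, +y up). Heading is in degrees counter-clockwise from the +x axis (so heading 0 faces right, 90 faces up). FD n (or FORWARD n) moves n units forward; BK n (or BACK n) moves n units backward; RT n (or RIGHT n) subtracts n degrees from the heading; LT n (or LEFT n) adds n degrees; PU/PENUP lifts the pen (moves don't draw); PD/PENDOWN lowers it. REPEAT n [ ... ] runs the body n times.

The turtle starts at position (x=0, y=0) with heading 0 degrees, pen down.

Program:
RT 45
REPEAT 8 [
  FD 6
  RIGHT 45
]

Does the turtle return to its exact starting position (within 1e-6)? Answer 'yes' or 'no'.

Answer: yes

Derivation:
Executing turtle program step by step:
Start: pos=(0,0), heading=0, pen down
RT 45: heading 0 -> 315
REPEAT 8 [
  -- iteration 1/8 --
  FD 6: (0,0) -> (4.243,-4.243) [heading=315, draw]
  RT 45: heading 315 -> 270
  -- iteration 2/8 --
  FD 6: (4.243,-4.243) -> (4.243,-10.243) [heading=270, draw]
  RT 45: heading 270 -> 225
  -- iteration 3/8 --
  FD 6: (4.243,-10.243) -> (0,-14.485) [heading=225, draw]
  RT 45: heading 225 -> 180
  -- iteration 4/8 --
  FD 6: (0,-14.485) -> (-6,-14.485) [heading=180, draw]
  RT 45: heading 180 -> 135
  -- iteration 5/8 --
  FD 6: (-6,-14.485) -> (-10.243,-10.243) [heading=135, draw]
  RT 45: heading 135 -> 90
  -- iteration 6/8 --
  FD 6: (-10.243,-10.243) -> (-10.243,-4.243) [heading=90, draw]
  RT 45: heading 90 -> 45
  -- iteration 7/8 --
  FD 6: (-10.243,-4.243) -> (-6,0) [heading=45, draw]
  RT 45: heading 45 -> 0
  -- iteration 8/8 --
  FD 6: (-6,0) -> (0,0) [heading=0, draw]
  RT 45: heading 0 -> 315
]
Final: pos=(0,0), heading=315, 8 segment(s) drawn

Start position: (0, 0)
Final position: (0, 0)
Distance = 0; < 1e-6 -> CLOSED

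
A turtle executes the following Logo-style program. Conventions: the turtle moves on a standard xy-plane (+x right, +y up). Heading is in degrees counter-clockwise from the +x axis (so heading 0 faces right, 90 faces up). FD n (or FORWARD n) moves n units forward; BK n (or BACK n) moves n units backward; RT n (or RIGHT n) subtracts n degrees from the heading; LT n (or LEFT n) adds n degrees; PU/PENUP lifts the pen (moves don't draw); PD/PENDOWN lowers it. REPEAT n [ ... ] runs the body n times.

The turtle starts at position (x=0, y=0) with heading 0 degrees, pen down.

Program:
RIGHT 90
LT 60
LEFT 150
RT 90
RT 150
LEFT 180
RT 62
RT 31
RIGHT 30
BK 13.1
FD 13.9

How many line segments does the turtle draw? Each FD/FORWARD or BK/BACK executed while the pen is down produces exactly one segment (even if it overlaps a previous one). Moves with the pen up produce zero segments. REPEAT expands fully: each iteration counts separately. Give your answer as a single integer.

Answer: 2

Derivation:
Executing turtle program step by step:
Start: pos=(0,0), heading=0, pen down
RT 90: heading 0 -> 270
LT 60: heading 270 -> 330
LT 150: heading 330 -> 120
RT 90: heading 120 -> 30
RT 150: heading 30 -> 240
LT 180: heading 240 -> 60
RT 62: heading 60 -> 358
RT 31: heading 358 -> 327
RT 30: heading 327 -> 297
BK 13.1: (0,0) -> (-5.947,11.672) [heading=297, draw]
FD 13.9: (-5.947,11.672) -> (0.363,-0.713) [heading=297, draw]
Final: pos=(0.363,-0.713), heading=297, 2 segment(s) drawn
Segments drawn: 2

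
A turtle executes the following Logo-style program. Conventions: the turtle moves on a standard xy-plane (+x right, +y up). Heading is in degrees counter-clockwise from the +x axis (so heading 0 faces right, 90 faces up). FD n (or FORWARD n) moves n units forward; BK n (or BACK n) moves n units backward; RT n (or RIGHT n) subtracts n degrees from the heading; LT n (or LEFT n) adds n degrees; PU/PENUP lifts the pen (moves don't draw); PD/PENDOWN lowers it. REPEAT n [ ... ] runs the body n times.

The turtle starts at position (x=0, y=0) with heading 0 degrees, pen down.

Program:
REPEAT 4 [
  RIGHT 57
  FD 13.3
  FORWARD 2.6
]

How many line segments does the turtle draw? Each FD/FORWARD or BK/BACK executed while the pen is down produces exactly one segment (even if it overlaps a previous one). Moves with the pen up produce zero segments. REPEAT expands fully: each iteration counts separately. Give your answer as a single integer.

Answer: 8

Derivation:
Executing turtle program step by step:
Start: pos=(0,0), heading=0, pen down
REPEAT 4 [
  -- iteration 1/4 --
  RT 57: heading 0 -> 303
  FD 13.3: (0,0) -> (7.244,-11.154) [heading=303, draw]
  FD 2.6: (7.244,-11.154) -> (8.66,-13.335) [heading=303, draw]
  -- iteration 2/4 --
  RT 57: heading 303 -> 246
  FD 13.3: (8.66,-13.335) -> (3.25,-25.485) [heading=246, draw]
  FD 2.6: (3.25,-25.485) -> (2.193,-27.86) [heading=246, draw]
  -- iteration 3/4 --
  RT 57: heading 246 -> 189
  FD 13.3: (2.193,-27.86) -> (-10.944,-29.941) [heading=189, draw]
  FD 2.6: (-10.944,-29.941) -> (-13.512,-30.348) [heading=189, draw]
  -- iteration 4/4 --
  RT 57: heading 189 -> 132
  FD 13.3: (-13.512,-30.348) -> (-22.411,-20.464) [heading=132, draw]
  FD 2.6: (-22.411,-20.464) -> (-24.151,-18.532) [heading=132, draw]
]
Final: pos=(-24.151,-18.532), heading=132, 8 segment(s) drawn
Segments drawn: 8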